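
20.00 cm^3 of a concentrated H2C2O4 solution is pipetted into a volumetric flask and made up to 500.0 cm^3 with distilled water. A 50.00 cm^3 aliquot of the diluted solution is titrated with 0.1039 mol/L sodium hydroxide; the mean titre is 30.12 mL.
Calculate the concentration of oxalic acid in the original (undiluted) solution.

0.7824 mol/L

H2C2O4 + 2 NaOH → Na2C2O4 + 2 H2O
n(NaOH) = 0.03012 × 0.1039 = 3.129 × 10^-3 mol
From the 1:2 ratio, n(H2C2O4) in the aliquot = 1/2 × 3.129 × 10^-3 = 1.565 × 10^-3 mol
[H2C2O4]_dilute = 1.565 × 10^-3 / 0.05000 = 0.03129 mol/L
Dilution factor = 500.0 / 20.00 = 25.00
[H2C2O4]_stock = 0.03129 × 25.00 = 0.7824 mol/L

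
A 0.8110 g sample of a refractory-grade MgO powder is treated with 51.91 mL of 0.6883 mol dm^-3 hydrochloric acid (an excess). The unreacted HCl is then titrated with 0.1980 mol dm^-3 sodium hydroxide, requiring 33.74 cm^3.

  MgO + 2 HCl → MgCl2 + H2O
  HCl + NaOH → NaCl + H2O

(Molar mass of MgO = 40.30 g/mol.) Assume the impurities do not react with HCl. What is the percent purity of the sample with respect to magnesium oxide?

72.18 %

n(HCl) added = 0.05191 × 0.6883 = 0.03573 mol
n(NaOH) used in back-titration = 0.03374 × 0.1980 = 6.681 × 10^-3 mol
n(HCl) left over = 6.681 × 10^-3 mol (1:1 ratio)
n(HCl) consumed by analyte = 0.03573 − 6.681 × 10^-3 = 0.02905 mol
From the 1:2 ratio, n(MgO) = 1/2 × 0.02905 = 0.01452 mol
mass of MgO = 0.01452 × 40.30 = 0.5853 g
% MgO = 0.5853 / 0.8110 × 100 = 72.18 %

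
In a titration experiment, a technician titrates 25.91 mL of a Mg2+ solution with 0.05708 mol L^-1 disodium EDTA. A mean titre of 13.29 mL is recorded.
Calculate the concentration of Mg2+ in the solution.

Mg^2+ + EDTA^4- → [Mg(EDTA)]^2-
n(EDTA) = 0.01329 L × 0.05708 mol/L = 7.586 × 10^-4 mol
n(Mg2+) = 7.586 × 10^-4 mol (1:1 mole ratio)
[Mg2+] = 7.586 × 10^-4 mol / 0.02591 L = 0.02928 mol/L

0.02928 mol/L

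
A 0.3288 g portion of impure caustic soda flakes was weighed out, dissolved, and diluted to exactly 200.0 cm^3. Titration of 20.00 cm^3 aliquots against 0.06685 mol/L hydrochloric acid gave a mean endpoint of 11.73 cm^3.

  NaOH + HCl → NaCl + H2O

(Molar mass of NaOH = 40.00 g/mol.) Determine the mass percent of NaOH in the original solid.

n(HCl) per titration = 0.01173 × 0.06685 = 7.842 × 10^-4 mol
n(NaOH) in each aliquot = 7.842 × 10^-4 mol (1:1 ratio)
n(NaOH) in the whole flask = 7.842 × 10^-4 × 200.0/20.00 = 7.842 × 10^-3 mol
mass of NaOH = 7.842 × 10^-3 × 40.00 = 0.3137 g
% NaOH = 0.3137 / 0.3288 × 100 = 95.40 %

95.40 %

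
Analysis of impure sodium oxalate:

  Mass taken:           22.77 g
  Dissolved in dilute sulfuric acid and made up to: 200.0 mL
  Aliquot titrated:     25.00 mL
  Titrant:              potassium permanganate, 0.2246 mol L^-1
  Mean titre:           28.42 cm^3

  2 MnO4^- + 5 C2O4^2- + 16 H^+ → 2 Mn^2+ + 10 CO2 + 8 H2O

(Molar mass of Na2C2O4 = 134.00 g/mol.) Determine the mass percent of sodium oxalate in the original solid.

n(KMnO4) per titration = 0.02842 × 0.2246 = 6.383 × 10^-3 mol
From the 5:2 ratio, n(Na2C2O4) in each aliquot = 5/2 × 6.383 × 10^-3 = 0.01596 mol
n(Na2C2O4) in the whole flask = 0.01596 × 200.0/25.00 = 0.1277 mol
mass of Na2C2O4 = 0.1277 × 134.00 = 17.11 g
% Na2C2O4 = 17.11 / 22.77 × 100 = 75.13 %

75.13 %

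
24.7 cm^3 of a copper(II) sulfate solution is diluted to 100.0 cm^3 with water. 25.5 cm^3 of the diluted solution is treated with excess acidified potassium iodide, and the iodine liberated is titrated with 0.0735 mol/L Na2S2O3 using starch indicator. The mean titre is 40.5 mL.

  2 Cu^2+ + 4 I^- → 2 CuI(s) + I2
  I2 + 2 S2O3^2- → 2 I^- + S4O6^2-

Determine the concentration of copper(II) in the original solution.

0.473 mol/L

n(S2O3^2-) = 0.0405 × 0.0735 = 2.98 × 10^-3 mol
n(I2) = n(S2O3^2-)/2 = 1.49 × 10^-3 mol
From the 2:1 ratio, n(Cu2+) in the aliquot = 2/1 × 1.49 × 10^-3 = 2.98 × 10^-3 mol
[Cu2+]_dilute = 2.98 × 10^-3 / 0.0255 = 0.117 mol/L
[Cu2+]_original = 0.117 × 100.0/24.7 = 0.473 mol/L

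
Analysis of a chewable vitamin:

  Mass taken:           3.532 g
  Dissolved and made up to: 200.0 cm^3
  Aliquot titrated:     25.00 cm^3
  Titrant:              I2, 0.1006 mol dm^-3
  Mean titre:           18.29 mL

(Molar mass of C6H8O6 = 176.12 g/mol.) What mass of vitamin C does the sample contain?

2.592 g

C6H8O6 + I2 → C6H6O6 + 2 HI
n(I2) per titration = 0.01829 × 0.1006 = 1.840 × 10^-3 mol
n(C6H8O6) in each aliquot = 1.840 × 10^-3 mol (1:1 ratio)
n(C6H8O6) in the whole flask = 1.840 × 10^-3 × 200.0/25.00 = 0.01472 mol
mass of C6H8O6 = 0.01472 × 176.12 = 2.592 g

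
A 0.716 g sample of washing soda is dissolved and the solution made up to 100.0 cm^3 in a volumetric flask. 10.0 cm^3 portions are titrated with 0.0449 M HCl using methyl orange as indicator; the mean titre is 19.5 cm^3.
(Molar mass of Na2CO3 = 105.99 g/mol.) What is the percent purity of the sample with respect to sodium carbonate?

Na2CO3 + 2 HCl → 2 NaCl + H2O + CO2
n(HCl) per titration = 0.0195 × 0.0449 = 8.76 × 10^-4 mol
From the 1:2 ratio, n(Na2CO3) in each aliquot = 1/2 × 8.76 × 10^-4 = 4.38 × 10^-4 mol
n(Na2CO3) in the whole flask = 4.38 × 10^-4 × 100.0/10.0 = 4.38 × 10^-3 mol
mass of Na2CO3 = 4.38 × 10^-3 × 105.99 = 0.464 g
% Na2CO3 = 0.464 / 0.716 × 100 = 64.8 %

64.8 %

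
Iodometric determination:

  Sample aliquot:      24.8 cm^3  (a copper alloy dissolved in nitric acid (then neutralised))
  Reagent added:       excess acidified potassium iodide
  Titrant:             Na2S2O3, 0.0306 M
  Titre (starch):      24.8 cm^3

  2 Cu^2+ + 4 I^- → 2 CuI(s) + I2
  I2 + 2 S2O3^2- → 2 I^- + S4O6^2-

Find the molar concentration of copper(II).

0.0306 M

n(S2O3^2-) = 0.0248 × 0.0306 = 7.59 × 10^-4 mol
n(I2) = n(S2O3^2-)/2 = 3.79 × 10^-4 mol
From the 2:1 ratio, n(Cu2+) in the aliquot = 2/1 × 3.79 × 10^-4 = 7.59 × 10^-4 mol
[Cu2+] = 7.59 × 10^-4 / 0.0248 = 0.0306 mol/L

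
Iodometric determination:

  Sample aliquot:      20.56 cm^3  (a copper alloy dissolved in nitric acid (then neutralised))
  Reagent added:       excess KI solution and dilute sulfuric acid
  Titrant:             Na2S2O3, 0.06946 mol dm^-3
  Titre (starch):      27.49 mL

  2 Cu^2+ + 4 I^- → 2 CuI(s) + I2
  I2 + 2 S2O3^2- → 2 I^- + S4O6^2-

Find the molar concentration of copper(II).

n(S2O3^2-) = 0.02749 × 0.06946 = 1.909 × 10^-3 mol
n(I2) = n(S2O3^2-)/2 = 9.547 × 10^-4 mol
From the 2:1 ratio, n(Cu2+) in the aliquot = 2/1 × 9.547 × 10^-4 = 1.909 × 10^-3 mol
[Cu2+] = 1.909 × 10^-3 / 0.02056 = 0.09287 mol/L

0.09287 mol/L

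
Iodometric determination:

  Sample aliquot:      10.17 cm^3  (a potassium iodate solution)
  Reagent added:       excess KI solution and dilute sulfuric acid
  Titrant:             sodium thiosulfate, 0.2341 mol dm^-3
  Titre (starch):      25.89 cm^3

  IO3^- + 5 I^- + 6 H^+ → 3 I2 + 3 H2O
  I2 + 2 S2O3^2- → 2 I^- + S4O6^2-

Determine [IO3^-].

0.09933 mol/L

n(S2O3^2-) = 0.02589 × 0.2341 = 6.061 × 10^-3 mol
n(I2) = n(S2O3^2-)/2 = 3.030 × 10^-3 mol
From the 1:3 ratio, n(IO3^-) in the aliquot = 1/3 × 3.030 × 10^-3 = 1.010 × 10^-3 mol
[IO3^-] = 1.010 × 10^-3 / 0.01017 = 0.09933 mol/L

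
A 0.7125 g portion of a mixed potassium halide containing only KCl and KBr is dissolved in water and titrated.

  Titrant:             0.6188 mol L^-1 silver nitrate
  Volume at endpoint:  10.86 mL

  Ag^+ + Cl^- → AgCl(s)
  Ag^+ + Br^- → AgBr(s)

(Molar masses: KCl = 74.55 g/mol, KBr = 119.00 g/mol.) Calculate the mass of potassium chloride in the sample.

0.1462 g

n(AgNO3) = 0.01086 × 0.6188 = 6.720 × 10^-3 mol
Let x = n(KCl), y = n(KBr).
Titrant: 1x + 1y = 6.720 × 10^-3;  mass: 74.55x + 119.00y = 0.7125
Solving, x = 1.962 × 10^-3 mol, y = 4.758 × 10^-3 mol
mass of KCl = 1.962 × 10^-3 × 74.55 = 0.1462 g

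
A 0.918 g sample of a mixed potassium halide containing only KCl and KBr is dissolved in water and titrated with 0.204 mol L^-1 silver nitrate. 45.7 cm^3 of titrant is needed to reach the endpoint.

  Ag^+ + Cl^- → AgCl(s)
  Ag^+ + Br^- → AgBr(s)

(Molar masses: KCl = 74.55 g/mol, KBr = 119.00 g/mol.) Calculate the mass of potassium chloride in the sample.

n(AgNO3) = 0.0457 × 0.204 = 9.32 × 10^-3 mol
Let x = n(KCl), y = n(KBr).
Titrant: 1x + 1y = 9.32 × 10^-3;  mass: 74.55x + 119.00y = 0.918
Solving, x = 4.31 × 10^-3 mol, y = 5.02 × 10^-3 mol
mass of KCl = 4.31 × 10^-3 × 74.55 = 0.321 g

0.321 g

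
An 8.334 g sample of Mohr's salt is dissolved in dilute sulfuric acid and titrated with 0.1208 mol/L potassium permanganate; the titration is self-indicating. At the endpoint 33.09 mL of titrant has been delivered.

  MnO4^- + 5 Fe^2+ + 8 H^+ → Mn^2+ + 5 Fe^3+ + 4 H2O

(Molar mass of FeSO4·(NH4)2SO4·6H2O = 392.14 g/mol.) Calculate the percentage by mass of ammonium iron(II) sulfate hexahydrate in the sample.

n(KMnO4) = 0.03309 L × 0.1208 mol/L = 3.997 × 10^-3 mol
From the 5:1 ratio, n(FeSO4·(NH4)2SO4·6H2O) = 5/1 × 3.997 × 10^-3 = 0.01999 mol
mass of FeSO4·(NH4)2SO4·6H2O = 0.01999 × 392.14 g/mol = 7.837 g
% FeSO4·(NH4)2SO4·6H2O = 7.837 / 8.334 × 100 = 94.04 %

94.04 %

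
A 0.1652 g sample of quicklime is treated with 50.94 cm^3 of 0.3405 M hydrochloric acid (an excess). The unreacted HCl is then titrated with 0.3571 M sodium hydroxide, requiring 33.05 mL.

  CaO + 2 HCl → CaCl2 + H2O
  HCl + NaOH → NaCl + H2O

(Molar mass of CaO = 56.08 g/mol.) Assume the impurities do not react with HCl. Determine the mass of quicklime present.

n(HCl) added = 0.05094 × 0.3405 = 0.01735 mol
n(NaOH) used in back-titration = 0.03305 × 0.3571 = 0.01180 mol
n(HCl) left over = 0.01180 mol (1:1 ratio)
n(HCl) consumed by analyte = 0.01735 − 0.01180 = 5.543 × 10^-3 mol
From the 1:2 ratio, n(CaO) = 1/2 × 5.543 × 10^-3 = 2.771 × 10^-3 mol
mass of CaO = 2.771 × 10^-3 × 56.08 = 0.1554 g

0.1554 g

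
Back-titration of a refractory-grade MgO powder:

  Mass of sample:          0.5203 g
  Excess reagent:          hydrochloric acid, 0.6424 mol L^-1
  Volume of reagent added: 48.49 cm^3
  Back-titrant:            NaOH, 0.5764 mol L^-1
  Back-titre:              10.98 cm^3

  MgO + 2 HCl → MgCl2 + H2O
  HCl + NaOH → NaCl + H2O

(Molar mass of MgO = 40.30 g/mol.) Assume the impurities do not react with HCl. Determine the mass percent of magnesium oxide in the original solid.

n(HCl) added = 0.04849 × 0.6424 = 0.03115 mol
n(NaOH) used in back-titration = 0.01098 × 0.5764 = 6.329 × 10^-3 mol
n(HCl) left over = 6.329 × 10^-3 mol (1:1 ratio)
n(HCl) consumed by analyte = 0.03115 − 6.329 × 10^-3 = 0.02482 mol
From the 1:2 ratio, n(MgO) = 1/2 × 0.02482 = 0.01241 mol
mass of MgO = 0.01241 × 40.30 = 0.5001 g
% MgO = 0.5001 / 0.5203 × 100 = 96.13 %

96.13 %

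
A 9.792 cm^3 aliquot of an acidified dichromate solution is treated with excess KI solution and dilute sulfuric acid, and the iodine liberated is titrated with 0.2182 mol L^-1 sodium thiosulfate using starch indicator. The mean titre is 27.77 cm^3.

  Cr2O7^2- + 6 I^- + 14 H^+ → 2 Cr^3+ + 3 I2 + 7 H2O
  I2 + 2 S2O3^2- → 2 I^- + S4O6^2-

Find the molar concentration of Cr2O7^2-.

0.1031 mol/L

n(S2O3^2-) = 0.02777 × 0.2182 = 6.059 × 10^-3 mol
n(I2) = n(S2O3^2-)/2 = 3.030 × 10^-3 mol
From the 1:3 ratio, n(Cr2O7^2-) in the aliquot = 1/3 × 3.030 × 10^-3 = 1.010 × 10^-3 mol
[Cr2O7^2-] = 1.010 × 10^-3 / 0.009792 = 0.1031 mol/L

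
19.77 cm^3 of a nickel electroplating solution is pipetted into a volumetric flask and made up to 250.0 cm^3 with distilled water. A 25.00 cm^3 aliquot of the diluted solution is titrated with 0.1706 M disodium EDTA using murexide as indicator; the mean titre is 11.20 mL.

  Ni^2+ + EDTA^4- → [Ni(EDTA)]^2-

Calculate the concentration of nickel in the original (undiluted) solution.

n(EDTA) = 0.01120 × 0.1706 = 1.911 × 10^-3 mol
n(Ni2+) in the aliquot = 1.911 × 10^-3 mol (1:1 ratio)
[Ni2+]_dilute = 1.911 × 10^-3 / 0.02500 = 0.07643 mol/L
Dilution factor = 250.0 / 19.77 = 12.65
[Ni2+]_stock = 0.07643 × 12.65 = 0.9665 mol/L

0.9665 M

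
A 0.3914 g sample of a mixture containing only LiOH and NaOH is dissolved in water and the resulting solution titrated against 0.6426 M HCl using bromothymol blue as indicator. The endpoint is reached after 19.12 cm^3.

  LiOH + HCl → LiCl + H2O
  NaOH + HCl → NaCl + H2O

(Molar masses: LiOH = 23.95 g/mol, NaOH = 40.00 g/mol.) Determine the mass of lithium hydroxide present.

0.1493 g

n(HCl) = 0.01912 × 0.6426 = 0.01229 mol
Let x = n(LiOH), y = n(NaOH).
Titrant: 1x + 1y = 0.01229;  mass: 23.95x + 40.00y = 0.3914
Solving, x = 6.234 × 10^-3 mol, y = 6.052 × 10^-3 mol
mass of LiOH = 6.234 × 10^-3 × 23.95 = 0.1493 g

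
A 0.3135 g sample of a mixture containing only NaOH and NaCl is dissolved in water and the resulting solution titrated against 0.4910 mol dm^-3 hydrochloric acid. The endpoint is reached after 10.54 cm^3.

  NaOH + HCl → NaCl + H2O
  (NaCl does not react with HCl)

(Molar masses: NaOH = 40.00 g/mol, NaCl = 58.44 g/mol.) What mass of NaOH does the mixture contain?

n(HCl) = 0.01054 × 0.4910 = 5.175 × 10^-3 mol
Let x = n(NaOH), y = n(NaCl).
Titrant: 1x = 5.175 × 10^-3;  mass: 40.00x + 58.44y = 0.3135
Solving, x = 5.175 × 10^-3 mol, y = 1.822 × 10^-3 mol
mass of NaOH = 5.175 × 10^-3 × 40.00 = 0.2070 g

0.2070 g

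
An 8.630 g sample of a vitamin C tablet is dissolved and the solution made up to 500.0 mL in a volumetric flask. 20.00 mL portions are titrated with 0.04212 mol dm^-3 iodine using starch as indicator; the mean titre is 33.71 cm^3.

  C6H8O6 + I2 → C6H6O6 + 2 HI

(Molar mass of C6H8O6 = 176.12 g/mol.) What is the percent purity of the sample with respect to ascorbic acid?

n(I2) per titration = 0.03371 × 0.04212 = 1.420 × 10^-3 mol
n(C6H8O6) in each aliquot = 1.420 × 10^-3 mol (1:1 ratio)
n(C6H8O6) in the whole flask = 1.420 × 10^-3 × 500.0/20.00 = 0.03550 mol
mass of C6H8O6 = 0.03550 × 176.12 = 6.252 g
% C6H8O6 = 6.252 / 8.630 × 100 = 72.44 %

72.44 %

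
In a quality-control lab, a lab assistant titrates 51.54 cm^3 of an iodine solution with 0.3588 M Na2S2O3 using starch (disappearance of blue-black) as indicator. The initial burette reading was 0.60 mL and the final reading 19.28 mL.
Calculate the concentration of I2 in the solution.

I2 + 2 S2O3^2- → 2 I^- + S4O6^2-
n(Na2S2O3) = 0.01868 L × 0.3588 mol/L = 6.702 × 10^-3 mol
From the 1:2 mole ratio, n(I2) = 1/2 × 6.702 × 10^-3 = 3.351 × 10^-3 mol
[I2] = 3.351 × 10^-3 mol / 0.05154 L = 0.06502 mol/L

0.06502 M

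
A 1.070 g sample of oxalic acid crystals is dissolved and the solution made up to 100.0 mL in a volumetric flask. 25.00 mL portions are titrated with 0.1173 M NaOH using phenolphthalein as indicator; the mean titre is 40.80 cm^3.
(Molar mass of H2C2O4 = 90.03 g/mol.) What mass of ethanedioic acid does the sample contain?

H2C2O4 + 2 NaOH → Na2C2O4 + 2 H2O
n(NaOH) per titration = 0.04080 × 0.1173 = 4.786 × 10^-3 mol
From the 1:2 ratio, n(H2C2O4) in each aliquot = 1/2 × 4.786 × 10^-3 = 2.393 × 10^-3 mol
n(H2C2O4) in the whole flask = 2.393 × 10^-3 × 100.0/25.00 = 9.572 × 10^-3 mol
mass of H2C2O4 = 9.572 × 10^-3 × 90.03 = 0.8617 g

0.8617 g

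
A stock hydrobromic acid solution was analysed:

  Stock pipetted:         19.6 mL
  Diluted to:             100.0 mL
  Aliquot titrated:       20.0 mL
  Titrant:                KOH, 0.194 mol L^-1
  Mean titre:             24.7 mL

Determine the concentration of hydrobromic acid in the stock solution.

1.22 mol/L

HBr + KOH → KBr + H2O
n(KOH) = 0.0247 × 0.194 = 4.79 × 10^-3 mol
n(HBr) in the aliquot = 4.79 × 10^-3 mol (1:1 ratio)
[HBr]_dilute = 4.79 × 10^-3 / 0.0200 = 0.240 mol/L
Dilution factor = 100.0 / 19.6 = 5.102
[HBr]_stock = 0.240 × 5.102 = 1.22 mol/L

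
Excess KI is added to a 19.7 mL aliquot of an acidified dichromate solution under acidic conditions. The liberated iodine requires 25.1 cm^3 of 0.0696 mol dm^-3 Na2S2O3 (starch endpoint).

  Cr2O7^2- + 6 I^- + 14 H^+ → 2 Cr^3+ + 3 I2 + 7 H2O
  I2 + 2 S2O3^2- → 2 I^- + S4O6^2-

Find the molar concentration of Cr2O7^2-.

n(S2O3^2-) = 0.0251 × 0.0696 = 1.75 × 10^-3 mol
n(I2) = n(S2O3^2-)/2 = 8.73 × 10^-4 mol
From the 1:3 ratio, n(Cr2O7^2-) in the aliquot = 1/3 × 8.73 × 10^-4 = 2.91 × 10^-4 mol
[Cr2O7^2-] = 2.91 × 10^-4 / 0.0197 = 0.0148 mol/L

0.0148 mol/L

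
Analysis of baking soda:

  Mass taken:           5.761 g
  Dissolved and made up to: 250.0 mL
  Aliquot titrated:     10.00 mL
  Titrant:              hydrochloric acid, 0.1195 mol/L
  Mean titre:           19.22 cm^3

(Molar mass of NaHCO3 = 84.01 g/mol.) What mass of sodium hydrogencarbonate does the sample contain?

NaHCO3 + HCl → NaCl + H2O + CO2
n(HCl) per titration = 0.01922 × 0.1195 = 2.297 × 10^-3 mol
n(NaHCO3) in each aliquot = 2.297 × 10^-3 mol (1:1 ratio)
n(NaHCO3) in the whole flask = 2.297 × 10^-3 × 250.0/10.00 = 0.05742 mol
mass of NaHCO3 = 0.05742 × 84.01 = 4.824 g

4.824 g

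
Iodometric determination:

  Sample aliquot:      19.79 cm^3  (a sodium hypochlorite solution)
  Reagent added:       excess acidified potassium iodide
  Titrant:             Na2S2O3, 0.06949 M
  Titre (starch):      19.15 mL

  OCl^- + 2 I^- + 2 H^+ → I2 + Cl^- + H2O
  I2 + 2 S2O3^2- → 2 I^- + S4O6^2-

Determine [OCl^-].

n(S2O3^2-) = 0.01915 × 0.06949 = 1.331 × 10^-3 mol
n(I2) = n(S2O3^2-)/2 = 6.654 × 10^-4 mol
n(OCl^-) in the aliquot = 6.654 × 10^-4 mol (1:1 ratio)
[OCl^-] = 6.654 × 10^-4 / 0.01979 = 0.03362 mol/L

0.03362 M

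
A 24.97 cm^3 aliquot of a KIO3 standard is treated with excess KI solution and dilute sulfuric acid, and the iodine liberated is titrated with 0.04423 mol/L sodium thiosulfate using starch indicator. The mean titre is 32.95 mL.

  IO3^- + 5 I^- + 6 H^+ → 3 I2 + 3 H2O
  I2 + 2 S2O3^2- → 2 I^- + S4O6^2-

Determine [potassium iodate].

n(S2O3^2-) = 0.03295 × 0.04423 = 1.457 × 10^-3 mol
n(I2) = n(S2O3^2-)/2 = 7.287 × 10^-4 mol
From the 1:3 ratio, n(IO3^-) in the aliquot = 1/3 × 7.287 × 10^-4 = 2.429 × 10^-4 mol
[IO3^-] = 2.429 × 10^-4 / 0.02497 = 0.009728 mol/L

0.009728 mol/L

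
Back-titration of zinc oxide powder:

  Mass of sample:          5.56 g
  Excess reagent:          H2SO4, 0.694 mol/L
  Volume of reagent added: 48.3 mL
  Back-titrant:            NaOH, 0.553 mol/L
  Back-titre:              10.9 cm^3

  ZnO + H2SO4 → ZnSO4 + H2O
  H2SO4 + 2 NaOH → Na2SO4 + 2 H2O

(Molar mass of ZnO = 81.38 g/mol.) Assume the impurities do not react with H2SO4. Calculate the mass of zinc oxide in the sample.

n(H2SO4) added = 0.0483 × 0.694 = 0.0335 mol
n(NaOH) used in back-titration = 0.0109 × 0.553 = 6.03 × 10^-3 mol
From the 1:2 ratio, n(H2SO4) left over = 1/2 × 6.03 × 10^-3 = 3.01 × 10^-3 mol
n(H2SO4) consumed by analyte = 0.0335 − 3.01 × 10^-3 = 0.0305 mol
n(ZnO) = 0.0305 mol (1:1 ratio)
mass of ZnO = 0.0305 × 81.38 = 2.48 g

2.48 g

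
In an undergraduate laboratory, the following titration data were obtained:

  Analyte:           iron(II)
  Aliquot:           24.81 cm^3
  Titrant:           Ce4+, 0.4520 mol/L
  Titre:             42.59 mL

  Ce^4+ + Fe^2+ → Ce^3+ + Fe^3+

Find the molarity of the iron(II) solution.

0.7759 mol/L

n(Ce4+) = 0.04259 L × 0.4520 mol/L = 0.01925 mol
n(Fe2+) = 0.01925 mol (1:1 mole ratio)
[Fe2+] = 0.01925 mol / 0.02481 L = 0.7759 mol/L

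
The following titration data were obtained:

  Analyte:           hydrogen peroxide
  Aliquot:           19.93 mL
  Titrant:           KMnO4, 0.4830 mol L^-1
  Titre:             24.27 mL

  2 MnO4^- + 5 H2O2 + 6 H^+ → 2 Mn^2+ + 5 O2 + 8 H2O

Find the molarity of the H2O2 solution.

1.470 mol/L

n(KMnO4) = 0.02427 L × 0.4830 mol/L = 0.01172 mol
From the 5:2 mole ratio, n(H2O2) = 5/2 × 0.01172 = 0.02931 mol
[H2O2] = 0.02931 mol / 0.01993 L = 1.470 mol/L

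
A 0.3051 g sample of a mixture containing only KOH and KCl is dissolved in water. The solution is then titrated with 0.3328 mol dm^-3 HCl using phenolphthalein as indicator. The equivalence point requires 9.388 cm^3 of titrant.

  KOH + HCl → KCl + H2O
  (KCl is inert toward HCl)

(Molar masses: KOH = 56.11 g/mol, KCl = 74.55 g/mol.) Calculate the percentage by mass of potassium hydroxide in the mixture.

n(HCl) = 0.009388 × 0.3328 = 3.124 × 10^-3 mol
Let x = n(KOH), y = n(KCl).
Titrant: 1x = 3.124 × 10^-3;  mass: 56.11x + 74.55y = 0.3051
Solving, x = 3.124 × 10^-3 mol, y = 1.741 × 10^-3 mol
mass of KOH = 3.124 × 10^-3 × 56.11 = 0.1753 g
% KOH = 0.1753 / 0.3051 × 100 = 57.46 %

57.46 %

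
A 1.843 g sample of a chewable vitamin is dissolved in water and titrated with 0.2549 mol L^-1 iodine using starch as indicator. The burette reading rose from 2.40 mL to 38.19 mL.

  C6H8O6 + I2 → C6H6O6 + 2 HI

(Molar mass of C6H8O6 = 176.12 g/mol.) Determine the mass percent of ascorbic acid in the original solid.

87.18 %

n(I2) = 0.03579 L × 0.2549 mol/L = 9.123 × 10^-3 mol
n(C6H8O6) = 9.123 × 10^-3 mol (1:1 ratio)
mass of C6H8O6 = 9.123 × 10^-3 × 176.12 g/mol = 1.607 g
% C6H8O6 = 1.607 / 1.843 × 100 = 87.18 %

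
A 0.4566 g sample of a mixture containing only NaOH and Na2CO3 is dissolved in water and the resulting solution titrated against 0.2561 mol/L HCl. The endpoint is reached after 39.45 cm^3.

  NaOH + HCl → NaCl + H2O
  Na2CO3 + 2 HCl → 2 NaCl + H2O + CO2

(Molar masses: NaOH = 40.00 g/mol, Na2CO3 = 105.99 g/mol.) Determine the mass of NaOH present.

0.2426 g

n(HCl) = 0.03945 × 0.2561 = 0.01010 mol
Let x = n(NaOH), y = n(Na2CO3).
Titrant: 1x + 2y = 0.01010;  mass: 40.00x + 105.99y = 0.4566
Solving, x = 6.065 × 10^-3 mol, y = 2.019 × 10^-3 mol
mass of NaOH = 6.065 × 10^-3 × 40.00 = 0.2426 g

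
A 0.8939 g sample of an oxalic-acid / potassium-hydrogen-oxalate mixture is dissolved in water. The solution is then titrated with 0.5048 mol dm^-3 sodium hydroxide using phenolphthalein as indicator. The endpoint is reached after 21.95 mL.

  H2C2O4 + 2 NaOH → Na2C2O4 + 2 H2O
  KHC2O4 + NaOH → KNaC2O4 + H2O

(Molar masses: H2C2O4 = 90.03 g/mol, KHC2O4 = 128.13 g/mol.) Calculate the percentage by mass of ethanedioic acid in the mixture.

n(NaOH) = 0.02195 × 0.5048 = 0.01108 mol
Let x = n(H2C2O4), y = n(KHC2O4).
Titrant: 2x + 1y = 0.01108;  mass: 90.03x + 128.13y = 0.8939
Solving, x = 3.163 × 10^-3 mol, y = 4.754 × 10^-3 mol
mass of H2C2O4 = 3.163 × 10^-3 × 90.03 = 0.2848 g
% H2C2O4 = 0.2848 / 0.8939 × 100 = 31.86 %

31.86 %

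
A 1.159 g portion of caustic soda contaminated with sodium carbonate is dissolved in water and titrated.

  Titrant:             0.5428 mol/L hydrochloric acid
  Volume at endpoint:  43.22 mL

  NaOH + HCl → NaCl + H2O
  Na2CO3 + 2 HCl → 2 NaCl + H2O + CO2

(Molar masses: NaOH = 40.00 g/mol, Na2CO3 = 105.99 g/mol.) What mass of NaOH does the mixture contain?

n(HCl) = 0.04322 × 0.5428 = 0.02346 mol
Let x = n(NaOH), y = n(Na2CO3).
Titrant: 1x + 2y = 0.02346;  mass: 40.00x + 105.99y = 1.159
Solving, x = 6.483 × 10^-3 mol, y = 8.488 × 10^-3 mol
mass of NaOH = 6.483 × 10^-3 × 40.00 = 0.2593 g

0.2593 g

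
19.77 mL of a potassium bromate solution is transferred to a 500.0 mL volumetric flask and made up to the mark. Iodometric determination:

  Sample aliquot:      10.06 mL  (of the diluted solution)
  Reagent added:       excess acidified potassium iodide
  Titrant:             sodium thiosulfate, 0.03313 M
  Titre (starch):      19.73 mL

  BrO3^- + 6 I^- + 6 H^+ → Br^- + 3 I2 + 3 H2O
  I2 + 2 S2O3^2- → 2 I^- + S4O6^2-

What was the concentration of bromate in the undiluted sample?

n(S2O3^2-) = 0.01973 × 0.03313 = 6.537 × 10^-4 mol
n(I2) = n(S2O3^2-)/2 = 3.268 × 10^-4 mol
From the 1:3 ratio, n(BrO3^-) in the aliquot = 1/3 × 3.268 × 10^-4 = 1.089 × 10^-4 mol
[BrO3^-]_dilute = 1.089 × 10^-4 / 0.01006 = 0.01083 mol/L
[BrO3^-]_original = 0.01083 × 500.0/19.77 = 0.2739 mol/L

0.2739 M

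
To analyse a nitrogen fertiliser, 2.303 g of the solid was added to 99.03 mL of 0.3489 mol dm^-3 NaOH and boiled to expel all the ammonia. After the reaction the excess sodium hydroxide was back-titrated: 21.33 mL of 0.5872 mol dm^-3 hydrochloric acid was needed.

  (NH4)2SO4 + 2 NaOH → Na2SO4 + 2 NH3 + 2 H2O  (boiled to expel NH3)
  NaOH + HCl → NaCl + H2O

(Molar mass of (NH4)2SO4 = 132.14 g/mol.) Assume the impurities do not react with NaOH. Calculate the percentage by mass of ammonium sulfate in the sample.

63.19 %

n(NaOH) added = 0.09903 × 0.3489 = 0.03455 mol
n(HCl) used in back-titration = 0.02133 × 0.5872 = 0.01252 mol
n(NaOH) left over = 0.01252 mol (1:1 ratio)
n(NaOH) consumed by analyte = 0.03455 − 0.01252 = 0.02203 mol
From the 1:2 ratio, n((NH4)2SO4) = 1/2 × 0.02203 = 0.01101 mol
mass of (NH4)2SO4 = 0.01101 × 132.14 = 1.455 g
% (NH4)2SO4 = 1.455 / 2.303 × 100 = 63.19 %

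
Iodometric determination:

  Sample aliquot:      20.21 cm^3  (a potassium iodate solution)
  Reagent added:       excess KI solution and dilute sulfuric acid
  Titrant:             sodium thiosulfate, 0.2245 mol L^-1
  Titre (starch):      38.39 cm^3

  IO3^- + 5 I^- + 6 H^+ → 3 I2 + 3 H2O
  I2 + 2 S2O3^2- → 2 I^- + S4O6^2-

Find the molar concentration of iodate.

0.07108 mol/L

n(S2O3^2-) = 0.03839 × 0.2245 = 8.619 × 10^-3 mol
n(I2) = n(S2O3^2-)/2 = 4.309 × 10^-3 mol
From the 1:3 ratio, n(IO3^-) in the aliquot = 1/3 × 4.309 × 10^-3 = 1.436 × 10^-3 mol
[IO3^-] = 1.436 × 10^-3 / 0.02021 = 0.07108 mol/L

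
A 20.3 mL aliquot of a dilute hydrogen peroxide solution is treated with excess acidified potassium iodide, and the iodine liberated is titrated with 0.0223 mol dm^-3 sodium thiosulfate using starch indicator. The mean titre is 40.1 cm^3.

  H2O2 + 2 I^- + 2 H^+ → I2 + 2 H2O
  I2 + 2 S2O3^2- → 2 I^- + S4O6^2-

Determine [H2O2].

0.0220 mol/L

n(S2O3^2-) = 0.0401 × 0.0223 = 8.94 × 10^-4 mol
n(I2) = n(S2O3^2-)/2 = 4.47 × 10^-4 mol
n(H2O2) in the aliquot = 4.47 × 10^-4 mol (1:1 ratio)
[H2O2] = 4.47 × 10^-4 / 0.0203 = 0.0220 mol/L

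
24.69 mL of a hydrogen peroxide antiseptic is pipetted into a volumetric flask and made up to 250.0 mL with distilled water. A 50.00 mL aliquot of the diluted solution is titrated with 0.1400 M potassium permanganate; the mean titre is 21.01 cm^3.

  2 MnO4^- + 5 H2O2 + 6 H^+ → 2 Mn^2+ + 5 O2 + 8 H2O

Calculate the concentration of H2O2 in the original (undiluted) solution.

1.489 M

n(KMnO4) = 0.02101 × 0.1400 = 2.941 × 10^-3 mol
From the 5:2 ratio, n(H2O2) in the aliquot = 5/2 × 2.941 × 10^-3 = 7.354 × 10^-3 mol
[H2O2]_dilute = 7.354 × 10^-3 / 0.05000 = 0.1471 mol/L
Dilution factor = 250.0 / 24.69 = 10.13
[H2O2]_stock = 0.1471 × 10.13 = 1.489 mol/L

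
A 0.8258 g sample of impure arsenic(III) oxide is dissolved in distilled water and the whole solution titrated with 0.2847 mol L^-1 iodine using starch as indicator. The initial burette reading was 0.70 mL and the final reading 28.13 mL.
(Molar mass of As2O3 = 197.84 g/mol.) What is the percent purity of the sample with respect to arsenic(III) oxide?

As2O3 + 2 I2 + 2 H2O → As2O5 + 4 HI
n(I2) = 0.02743 L × 0.2847 mol/L = 7.809 × 10^-3 mol
From the 1:2 ratio, n(As2O3) = 1/2 × 7.809 × 10^-3 = 3.905 × 10^-3 mol
mass of As2O3 = 3.905 × 10^-3 × 197.84 g/mol = 0.7725 g
% As2O3 = 0.7725 / 0.8258 × 100 = 93.55 %

93.55 %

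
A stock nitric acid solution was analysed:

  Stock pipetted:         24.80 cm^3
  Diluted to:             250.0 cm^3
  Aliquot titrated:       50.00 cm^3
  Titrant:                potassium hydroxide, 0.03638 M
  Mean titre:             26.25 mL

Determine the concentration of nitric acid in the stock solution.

HNO3 + KOH → KNO3 + H2O
n(KOH) = 0.02625 × 0.03638 = 9.550 × 10^-4 mol
n(HNO3) in the aliquot = 9.550 × 10^-4 mol (1:1 ratio)
[HNO3]_dilute = 9.550 × 10^-4 / 0.05000 = 0.01910 mol/L
Dilution factor = 250.0 / 24.80 = 10.08
[HNO3]_stock = 0.01910 × 10.08 = 0.1925 mol/L

0.1925 M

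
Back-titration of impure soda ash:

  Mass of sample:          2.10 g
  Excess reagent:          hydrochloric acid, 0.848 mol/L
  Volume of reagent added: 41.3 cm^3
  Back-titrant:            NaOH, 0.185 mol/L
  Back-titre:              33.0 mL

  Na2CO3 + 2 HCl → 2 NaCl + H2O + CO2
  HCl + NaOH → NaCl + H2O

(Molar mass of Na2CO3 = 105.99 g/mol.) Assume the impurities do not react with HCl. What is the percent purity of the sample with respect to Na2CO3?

n(HCl) added = 0.0413 × 0.848 = 0.0350 mol
n(NaOH) used in back-titration = 0.0330 × 0.185 = 6.10 × 10^-3 mol
n(HCl) left over = 6.10 × 10^-3 mol (1:1 ratio)
n(HCl) consumed by analyte = 0.0350 − 6.10 × 10^-3 = 0.0289 mol
From the 1:2 ratio, n(Na2CO3) = 1/2 × 0.0289 = 0.0145 mol
mass of Na2CO3 = 0.0145 × 105.99 = 1.53 g
% Na2CO3 = 1.53 / 2.10 × 100 = 73.0 %

73.0 %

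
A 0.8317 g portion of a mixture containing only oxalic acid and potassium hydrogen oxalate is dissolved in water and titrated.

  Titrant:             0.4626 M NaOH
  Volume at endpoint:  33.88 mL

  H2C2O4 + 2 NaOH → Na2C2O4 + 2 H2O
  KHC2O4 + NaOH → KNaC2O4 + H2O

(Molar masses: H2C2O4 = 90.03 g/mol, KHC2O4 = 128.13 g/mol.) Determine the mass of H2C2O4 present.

0.6372 g

n(NaOH) = 0.03388 × 0.4626 = 0.01567 mol
Let x = n(H2C2O4), y = n(KHC2O4).
Titrant: 2x + 1y = 0.01567;  mass: 90.03x + 128.13y = 0.8317
Solving, x = 7.077 × 10^-3 mol, y = 1.518 × 10^-3 mol
mass of H2C2O4 = 7.077 × 10^-3 × 90.03 = 0.6372 g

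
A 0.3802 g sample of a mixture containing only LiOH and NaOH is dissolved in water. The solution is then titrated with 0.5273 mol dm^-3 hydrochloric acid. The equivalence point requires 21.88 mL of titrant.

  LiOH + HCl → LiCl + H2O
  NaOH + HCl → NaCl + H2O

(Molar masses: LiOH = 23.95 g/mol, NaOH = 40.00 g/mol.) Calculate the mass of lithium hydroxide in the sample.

n(HCl) = 0.02188 × 0.5273 = 0.01154 mol
Let x = n(LiOH), y = n(NaOH).
Titrant: 1x + 1y = 0.01154;  mass: 23.95x + 40.00y = 0.3802
Solving, x = 5.065 × 10^-3 mol, y = 6.472 × 10^-3 mol
mass of LiOH = 5.065 × 10^-3 × 23.95 = 0.1213 g

0.1213 g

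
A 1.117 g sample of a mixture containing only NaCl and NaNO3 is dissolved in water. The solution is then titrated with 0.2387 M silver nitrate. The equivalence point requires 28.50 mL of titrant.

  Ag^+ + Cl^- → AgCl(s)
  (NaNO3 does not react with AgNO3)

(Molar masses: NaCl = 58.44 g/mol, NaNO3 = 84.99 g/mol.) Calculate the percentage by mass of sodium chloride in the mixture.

n(AgNO3) = 0.02850 × 0.2387 = 6.803 × 10^-3 mol
Let x = n(NaCl), y = n(NaNO3).
Titrant: 1x = 6.803 × 10^-3;  mass: 58.44x + 84.99y = 1.117
Solving, x = 6.803 × 10^-3 mol, y = 8.465 × 10^-3 mol
mass of NaCl = 6.803 × 10^-3 × 58.44 = 0.3976 g
% NaCl = 0.3976 / 1.117 × 100 = 35.59 %

35.59 %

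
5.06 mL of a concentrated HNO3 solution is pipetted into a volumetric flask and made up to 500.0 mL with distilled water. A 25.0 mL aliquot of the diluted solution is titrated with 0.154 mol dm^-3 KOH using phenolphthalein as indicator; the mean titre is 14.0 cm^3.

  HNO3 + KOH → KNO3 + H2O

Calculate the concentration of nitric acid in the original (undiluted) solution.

n(KOH) = 0.0140 × 0.154 = 2.16 × 10^-3 mol
n(HNO3) in the aliquot = 2.16 × 10^-3 mol (1:1 ratio)
[HNO3]_dilute = 2.16 × 10^-3 / 0.0250 = 0.0862 mol/L
Dilution factor = 500.0 / 5.06 = 98.81
[HNO3]_stock = 0.0862 × 98.81 = 8.52 mol/L

8.52 mol/L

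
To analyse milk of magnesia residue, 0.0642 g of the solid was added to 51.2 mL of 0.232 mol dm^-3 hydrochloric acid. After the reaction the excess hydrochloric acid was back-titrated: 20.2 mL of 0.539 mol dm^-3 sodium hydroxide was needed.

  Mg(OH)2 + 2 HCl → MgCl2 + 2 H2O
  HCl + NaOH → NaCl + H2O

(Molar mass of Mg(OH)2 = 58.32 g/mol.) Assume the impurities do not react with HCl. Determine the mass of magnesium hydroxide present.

n(HCl) added = 0.0512 × 0.232 = 0.0119 mol
n(NaOH) used in back-titration = 0.0202 × 0.539 = 0.0109 mol
n(HCl) left over = 0.0109 mol (1:1 ratio)
n(HCl) consumed by analyte = 0.0119 − 0.0109 = 9.91 × 10^-4 mol
From the 1:2 ratio, n(Mg(OH)2) = 1/2 × 9.91 × 10^-4 = 4.95 × 10^-4 mol
mass of Mg(OH)2 = 4.95 × 10^-4 × 58.32 = 0.0289 g

0.0289 g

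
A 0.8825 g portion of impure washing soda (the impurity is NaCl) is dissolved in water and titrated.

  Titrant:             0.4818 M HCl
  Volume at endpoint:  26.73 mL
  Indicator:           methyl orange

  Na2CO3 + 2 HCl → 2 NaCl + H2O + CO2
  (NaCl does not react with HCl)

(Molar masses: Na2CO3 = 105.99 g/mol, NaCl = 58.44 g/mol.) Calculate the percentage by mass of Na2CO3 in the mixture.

77.34 %

n(HCl) = 0.02673 × 0.4818 = 0.01288 mol
Let x = n(Na2CO3), y = n(NaCl).
Titrant: 2x = 0.01288;  mass: 105.99x + 58.44y = 0.8825
Solving, x = 6.439 × 10^-3 mol, y = 3.422 × 10^-3 mol
mass of Na2CO3 = 6.439 × 10^-3 × 105.99 = 0.6825 g
% Na2CO3 = 0.6825 / 0.8825 × 100 = 77.34 %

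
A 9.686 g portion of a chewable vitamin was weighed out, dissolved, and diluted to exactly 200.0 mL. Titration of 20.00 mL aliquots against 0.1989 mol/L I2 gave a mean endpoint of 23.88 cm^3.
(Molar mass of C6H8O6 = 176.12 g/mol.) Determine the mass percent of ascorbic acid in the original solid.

C6H8O6 + I2 → C6H6O6 + 2 HI
n(I2) per titration = 0.02388 × 0.1989 = 4.750 × 10^-3 mol
n(C6H8O6) in each aliquot = 4.750 × 10^-3 mol (1:1 ratio)
n(C6H8O6) in the whole flask = 4.750 × 10^-3 × 200.0/20.00 = 0.04750 mol
mass of C6H8O6 = 0.04750 × 176.12 = 8.365 g
% C6H8O6 = 8.365 / 9.686 × 100 = 86.36 %

86.36 %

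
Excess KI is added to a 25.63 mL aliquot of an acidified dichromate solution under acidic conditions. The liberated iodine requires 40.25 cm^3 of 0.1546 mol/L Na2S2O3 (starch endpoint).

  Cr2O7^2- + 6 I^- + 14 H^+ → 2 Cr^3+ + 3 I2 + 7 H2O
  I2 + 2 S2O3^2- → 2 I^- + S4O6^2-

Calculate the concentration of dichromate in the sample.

0.04046 mol/L

n(S2O3^2-) = 0.04025 × 0.1546 = 6.223 × 10^-3 mol
n(I2) = n(S2O3^2-)/2 = 3.111 × 10^-3 mol
From the 1:3 ratio, n(Cr2O7^2-) in the aliquot = 1/3 × 3.111 × 10^-3 = 1.037 × 10^-3 mol
[Cr2O7^2-] = 1.037 × 10^-3 / 0.02563 = 0.04046 mol/L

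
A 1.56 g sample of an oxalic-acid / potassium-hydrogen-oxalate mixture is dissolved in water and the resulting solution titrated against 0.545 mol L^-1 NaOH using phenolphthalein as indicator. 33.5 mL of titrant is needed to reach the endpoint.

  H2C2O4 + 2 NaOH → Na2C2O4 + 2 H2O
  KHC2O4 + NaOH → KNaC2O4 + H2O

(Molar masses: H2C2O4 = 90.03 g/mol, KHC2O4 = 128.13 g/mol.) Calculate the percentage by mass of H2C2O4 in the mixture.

27.1 %

n(NaOH) = 0.0335 × 0.545 = 0.0183 mol
Let x = n(H2C2O4), y = n(KHC2O4).
Titrant: 2x + 1y = 0.0183;  mass: 90.03x + 128.13y = 1.56
Solving, x = 4.69 × 10^-3 mol, y = 8.88 × 10^-3 mol
mass of H2C2O4 = 4.69 × 10^-3 × 90.03 = 0.422 g
% H2C2O4 = 0.422 / 1.56 × 100 = 27.1 %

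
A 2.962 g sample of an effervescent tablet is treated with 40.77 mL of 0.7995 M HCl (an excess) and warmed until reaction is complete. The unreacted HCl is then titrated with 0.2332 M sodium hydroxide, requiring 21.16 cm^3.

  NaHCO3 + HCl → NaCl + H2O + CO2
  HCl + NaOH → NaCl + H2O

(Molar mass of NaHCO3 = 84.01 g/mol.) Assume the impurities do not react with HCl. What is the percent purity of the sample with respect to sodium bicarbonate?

n(HCl) added = 0.04077 × 0.7995 = 0.03260 mol
n(NaOH) used in back-titration = 0.02116 × 0.2332 = 4.935 × 10^-3 mol
n(HCl) left over = 4.935 × 10^-3 mol (1:1 ratio)
n(HCl) consumed by analyte = 0.03260 − 4.935 × 10^-3 = 0.02766 mol
n(NaHCO3) = 0.02766 mol (1:1 ratio)
mass of NaHCO3 = 0.02766 × 84.01 = 2.324 g
% NaHCO3 = 2.324 / 2.962 × 100 = 78.45 %

78.45 %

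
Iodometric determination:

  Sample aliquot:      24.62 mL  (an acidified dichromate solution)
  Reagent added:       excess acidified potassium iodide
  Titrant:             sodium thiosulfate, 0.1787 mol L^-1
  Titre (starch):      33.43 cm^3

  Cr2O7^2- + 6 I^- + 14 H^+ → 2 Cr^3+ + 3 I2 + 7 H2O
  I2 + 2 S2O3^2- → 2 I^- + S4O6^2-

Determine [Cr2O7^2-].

0.04044 mol/L

n(S2O3^2-) = 0.03343 × 0.1787 = 5.974 × 10^-3 mol
n(I2) = n(S2O3^2-)/2 = 2.987 × 10^-3 mol
From the 1:3 ratio, n(Cr2O7^2-) in the aliquot = 1/3 × 2.987 × 10^-3 = 9.957 × 10^-4 mol
[Cr2O7^2-] = 9.957 × 10^-4 / 0.02462 = 0.04044 mol/L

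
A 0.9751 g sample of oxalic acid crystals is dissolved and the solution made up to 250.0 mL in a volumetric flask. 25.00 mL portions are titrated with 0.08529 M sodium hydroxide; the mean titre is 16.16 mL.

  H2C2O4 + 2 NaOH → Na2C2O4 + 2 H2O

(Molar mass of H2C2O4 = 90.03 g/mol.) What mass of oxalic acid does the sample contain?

n(NaOH) per titration = 0.01616 × 0.08529 = 1.378 × 10^-3 mol
From the 1:2 ratio, n(H2C2O4) in each aliquot = 1/2 × 1.378 × 10^-3 = 6.891 × 10^-4 mol
n(H2C2O4) in the whole flask = 6.891 × 10^-4 × 250.0/25.00 = 6.891 × 10^-3 mol
mass of H2C2O4 = 6.891 × 10^-3 × 90.03 = 0.6204 g

0.6204 g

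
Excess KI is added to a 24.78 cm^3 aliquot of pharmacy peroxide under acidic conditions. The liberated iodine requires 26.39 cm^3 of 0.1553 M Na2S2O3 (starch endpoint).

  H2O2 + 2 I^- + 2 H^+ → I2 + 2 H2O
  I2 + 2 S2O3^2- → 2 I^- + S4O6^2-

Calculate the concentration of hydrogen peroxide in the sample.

n(S2O3^2-) = 0.02639 × 0.1553 = 4.098 × 10^-3 mol
n(I2) = n(S2O3^2-)/2 = 2.049 × 10^-3 mol
n(H2O2) in the aliquot = 2.049 × 10^-3 mol (1:1 ratio)
[H2O2] = 2.049 × 10^-3 / 0.02478 = 0.08270 mol/L

0.08270 M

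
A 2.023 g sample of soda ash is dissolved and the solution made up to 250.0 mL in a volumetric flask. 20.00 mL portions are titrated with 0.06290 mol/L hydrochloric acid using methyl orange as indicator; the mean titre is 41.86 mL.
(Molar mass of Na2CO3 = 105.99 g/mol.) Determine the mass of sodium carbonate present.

Na2CO3 + 2 HCl → 2 NaCl + H2O + CO2
n(HCl) per titration = 0.04186 × 0.06290 = 2.633 × 10^-3 mol
From the 1:2 ratio, n(Na2CO3) in each aliquot = 1/2 × 2.633 × 10^-3 = 1.316 × 10^-3 mol
n(Na2CO3) in the whole flask = 1.316 × 10^-3 × 250.0/20.00 = 0.01646 mol
mass of Na2CO3 = 0.01646 × 105.99 = 1.744 g

1.744 g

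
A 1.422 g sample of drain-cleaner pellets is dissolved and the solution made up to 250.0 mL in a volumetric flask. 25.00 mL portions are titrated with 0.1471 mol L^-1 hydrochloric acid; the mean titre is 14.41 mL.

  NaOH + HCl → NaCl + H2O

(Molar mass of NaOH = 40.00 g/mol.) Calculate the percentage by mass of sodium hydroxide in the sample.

n(HCl) per titration = 0.01441 × 0.1471 = 2.120 × 10^-3 mol
n(NaOH) in each aliquot = 2.120 × 10^-3 mol (1:1 ratio)
n(NaOH) in the whole flask = 2.120 × 10^-3 × 250.0/25.00 = 0.02120 mol
mass of NaOH = 0.02120 × 40.00 = 0.8479 g
% NaOH = 0.8479 / 1.422 × 100 = 59.63 %

59.63 %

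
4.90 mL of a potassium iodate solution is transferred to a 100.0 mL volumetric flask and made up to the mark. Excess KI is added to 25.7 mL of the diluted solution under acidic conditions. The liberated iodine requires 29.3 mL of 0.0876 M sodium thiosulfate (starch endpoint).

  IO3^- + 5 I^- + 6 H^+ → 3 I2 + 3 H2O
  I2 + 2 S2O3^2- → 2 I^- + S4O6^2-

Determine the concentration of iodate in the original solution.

n(S2O3^2-) = 0.0293 × 0.0876 = 2.57 × 10^-3 mol
n(I2) = n(S2O3^2-)/2 = 1.28 × 10^-3 mol
From the 1:3 ratio, n(IO3^-) in the aliquot = 1/3 × 1.28 × 10^-3 = 4.28 × 10^-4 mol
[IO3^-]_dilute = 4.28 × 10^-4 / 0.0257 = 0.0166 mol/L
[IO3^-]_original = 0.0166 × 100.0/4.90 = 0.340 mol/L

0.340 M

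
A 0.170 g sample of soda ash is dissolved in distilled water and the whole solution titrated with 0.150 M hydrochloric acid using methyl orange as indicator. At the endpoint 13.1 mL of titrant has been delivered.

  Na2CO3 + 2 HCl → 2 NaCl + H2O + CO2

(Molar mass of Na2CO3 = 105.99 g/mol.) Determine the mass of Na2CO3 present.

n(HCl) = 0.0131 L × 0.150 mol/L = 1.96 × 10^-3 mol
From the 1:2 ratio, n(Na2CO3) = 1/2 × 1.96 × 10^-3 = 9.82 × 10^-4 mol
mass of Na2CO3 = 9.82 × 10^-4 × 105.99 g/mol = 0.104 g

0.104 g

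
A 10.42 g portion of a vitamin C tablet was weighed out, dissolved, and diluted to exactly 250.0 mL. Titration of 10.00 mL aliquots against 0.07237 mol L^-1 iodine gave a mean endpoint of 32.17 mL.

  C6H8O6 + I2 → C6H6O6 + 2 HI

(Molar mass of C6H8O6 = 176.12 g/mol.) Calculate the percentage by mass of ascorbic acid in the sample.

98.38 %

n(I2) per titration = 0.03217 × 0.07237 = 2.328 × 10^-3 mol
n(C6H8O6) in each aliquot = 2.328 × 10^-3 mol (1:1 ratio)
n(C6H8O6) in the whole flask = 2.328 × 10^-3 × 250.0/10.00 = 0.05820 mol
mass of C6H8O6 = 0.05820 × 176.12 = 10.25 g
% C6H8O6 = 10.25 / 10.42 × 100 = 98.38 %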